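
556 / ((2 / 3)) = 834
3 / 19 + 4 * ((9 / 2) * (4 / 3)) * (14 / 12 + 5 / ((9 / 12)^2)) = 13765 / 57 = 241.49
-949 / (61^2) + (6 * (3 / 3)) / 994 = -460490 / 1849337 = -0.25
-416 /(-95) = 416 /95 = 4.38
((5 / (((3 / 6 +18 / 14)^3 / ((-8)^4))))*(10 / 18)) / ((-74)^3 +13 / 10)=-0.00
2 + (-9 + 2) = -5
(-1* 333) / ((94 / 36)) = -5994 / 47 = -127.53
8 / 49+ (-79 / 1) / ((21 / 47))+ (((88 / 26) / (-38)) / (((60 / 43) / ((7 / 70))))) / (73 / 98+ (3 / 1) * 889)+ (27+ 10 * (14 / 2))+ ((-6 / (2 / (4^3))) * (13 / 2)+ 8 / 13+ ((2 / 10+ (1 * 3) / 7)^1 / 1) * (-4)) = -210347088595771 / 158209810850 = -1329.55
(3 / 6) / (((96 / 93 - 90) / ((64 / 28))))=-124 / 9653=-0.01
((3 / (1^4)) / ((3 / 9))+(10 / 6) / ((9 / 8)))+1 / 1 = 310 / 27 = 11.48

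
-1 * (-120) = 120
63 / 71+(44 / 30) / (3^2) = 10067 / 9585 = 1.05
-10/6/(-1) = 5/3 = 1.67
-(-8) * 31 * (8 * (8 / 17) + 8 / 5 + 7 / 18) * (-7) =-7641004 / 765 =-9988.24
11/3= 3.67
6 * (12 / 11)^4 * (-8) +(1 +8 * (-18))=-3088991 / 14641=-210.98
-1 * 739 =-739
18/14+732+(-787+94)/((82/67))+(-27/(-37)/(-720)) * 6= 70955277/424760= 167.05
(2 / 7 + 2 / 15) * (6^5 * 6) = 684288 / 35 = 19551.09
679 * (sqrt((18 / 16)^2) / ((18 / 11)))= 7469 / 16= 466.81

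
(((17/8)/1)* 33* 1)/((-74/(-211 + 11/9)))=22066/111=198.79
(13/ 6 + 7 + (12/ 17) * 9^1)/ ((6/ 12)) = 1583/ 51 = 31.04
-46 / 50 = -23 / 25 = -0.92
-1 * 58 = -58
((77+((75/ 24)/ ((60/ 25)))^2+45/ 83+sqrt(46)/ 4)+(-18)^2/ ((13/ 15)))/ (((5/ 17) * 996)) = 17 * sqrt(46)/ 19920+76593393631/ 49521438720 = 1.55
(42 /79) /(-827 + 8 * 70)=-0.00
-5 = -5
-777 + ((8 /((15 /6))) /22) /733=-31324747 /40315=-777.00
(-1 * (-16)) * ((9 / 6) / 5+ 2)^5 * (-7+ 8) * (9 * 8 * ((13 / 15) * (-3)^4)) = 81329630148 / 15625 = 5205096.33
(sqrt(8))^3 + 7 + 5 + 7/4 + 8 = 87/4 + 16* sqrt(2) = 44.38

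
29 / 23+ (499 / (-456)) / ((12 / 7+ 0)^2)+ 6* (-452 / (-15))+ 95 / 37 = 51481205411 / 279400320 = 184.26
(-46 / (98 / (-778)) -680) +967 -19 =31026 / 49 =633.18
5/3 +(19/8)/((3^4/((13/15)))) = 16447/9720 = 1.69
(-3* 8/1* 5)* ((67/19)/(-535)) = 1608/2033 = 0.79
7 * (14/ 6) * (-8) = -130.67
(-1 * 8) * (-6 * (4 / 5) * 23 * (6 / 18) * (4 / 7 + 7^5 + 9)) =173277952 / 35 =4950798.63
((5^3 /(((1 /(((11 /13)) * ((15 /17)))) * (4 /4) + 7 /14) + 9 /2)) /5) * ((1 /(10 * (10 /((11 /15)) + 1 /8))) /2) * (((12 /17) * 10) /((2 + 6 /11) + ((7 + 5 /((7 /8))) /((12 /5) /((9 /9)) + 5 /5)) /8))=31944000 /951567643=0.03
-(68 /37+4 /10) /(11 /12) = -4968 /2035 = -2.44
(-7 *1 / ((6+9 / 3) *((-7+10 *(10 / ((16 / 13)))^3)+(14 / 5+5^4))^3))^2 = 215504279044096000000 / 16365992195261213704454523093987780834306081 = 0.00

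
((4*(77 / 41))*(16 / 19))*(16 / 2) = 39424 / 779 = 50.61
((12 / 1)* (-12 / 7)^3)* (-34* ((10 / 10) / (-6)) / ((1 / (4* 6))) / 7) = -2820096 / 2401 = -1174.55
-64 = -64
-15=-15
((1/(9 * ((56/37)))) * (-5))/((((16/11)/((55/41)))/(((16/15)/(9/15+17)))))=-10175/495936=-0.02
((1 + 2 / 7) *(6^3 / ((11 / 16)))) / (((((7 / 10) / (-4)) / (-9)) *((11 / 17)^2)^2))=935221386240 / 7891499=118509.98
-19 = -19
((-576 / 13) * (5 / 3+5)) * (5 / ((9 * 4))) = -1600 / 39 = -41.03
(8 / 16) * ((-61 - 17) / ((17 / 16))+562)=4153 / 17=244.29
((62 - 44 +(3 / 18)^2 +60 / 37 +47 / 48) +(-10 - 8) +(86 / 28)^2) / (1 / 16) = 193.00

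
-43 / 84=-0.51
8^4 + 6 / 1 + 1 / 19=77939 / 19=4102.05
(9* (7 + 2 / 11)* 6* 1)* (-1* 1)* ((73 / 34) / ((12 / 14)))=-363321 / 374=-971.45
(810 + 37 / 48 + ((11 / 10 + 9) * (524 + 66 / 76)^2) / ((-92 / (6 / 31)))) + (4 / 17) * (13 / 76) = -264788299565 / 52508172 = -5042.80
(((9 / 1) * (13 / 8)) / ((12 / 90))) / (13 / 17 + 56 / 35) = 49725 / 1072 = 46.39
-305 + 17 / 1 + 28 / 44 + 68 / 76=-59872 / 209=-286.47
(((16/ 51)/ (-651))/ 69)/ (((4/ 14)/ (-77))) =616/ 327267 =0.00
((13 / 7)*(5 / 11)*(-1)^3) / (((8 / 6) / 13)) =-2535 / 308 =-8.23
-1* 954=-954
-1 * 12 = -12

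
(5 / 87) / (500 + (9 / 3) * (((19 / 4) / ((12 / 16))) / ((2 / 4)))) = 5 / 46806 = 0.00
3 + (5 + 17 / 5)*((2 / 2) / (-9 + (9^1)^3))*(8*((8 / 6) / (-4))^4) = 18232 / 6075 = 3.00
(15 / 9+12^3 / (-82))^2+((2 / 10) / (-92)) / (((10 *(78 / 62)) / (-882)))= 170432235953 / 452357100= 376.76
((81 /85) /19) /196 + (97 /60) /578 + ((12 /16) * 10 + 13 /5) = 326198077 /32287080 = 10.10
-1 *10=-10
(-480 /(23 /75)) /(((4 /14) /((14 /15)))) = -117600 /23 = -5113.04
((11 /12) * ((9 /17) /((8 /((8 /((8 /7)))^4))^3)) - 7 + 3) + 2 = 13119324.68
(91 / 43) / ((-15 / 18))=-546 / 215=-2.54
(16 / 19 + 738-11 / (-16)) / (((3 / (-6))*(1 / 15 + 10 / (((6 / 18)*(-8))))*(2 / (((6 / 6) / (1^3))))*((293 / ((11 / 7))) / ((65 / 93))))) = 61824675 / 82146652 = 0.75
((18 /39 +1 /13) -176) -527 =-9132 /13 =-702.46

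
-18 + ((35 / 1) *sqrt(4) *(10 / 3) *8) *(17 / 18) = 47114 / 27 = 1744.96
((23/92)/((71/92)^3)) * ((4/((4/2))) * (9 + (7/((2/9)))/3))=7592208/357911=21.21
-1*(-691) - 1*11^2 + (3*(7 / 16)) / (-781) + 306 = 10946475 / 12496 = 876.00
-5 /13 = -0.38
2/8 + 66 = 66.25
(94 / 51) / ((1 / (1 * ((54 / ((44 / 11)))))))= 423 / 17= 24.88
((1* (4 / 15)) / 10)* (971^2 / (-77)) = -1885682 / 5775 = -326.53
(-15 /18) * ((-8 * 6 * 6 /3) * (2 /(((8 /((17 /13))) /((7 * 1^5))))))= 2380 /13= 183.08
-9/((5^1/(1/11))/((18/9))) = -0.33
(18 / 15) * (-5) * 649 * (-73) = 284262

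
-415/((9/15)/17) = -35275/3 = -11758.33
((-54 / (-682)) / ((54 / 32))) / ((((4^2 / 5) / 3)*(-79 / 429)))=-585 / 2449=-0.24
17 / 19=0.89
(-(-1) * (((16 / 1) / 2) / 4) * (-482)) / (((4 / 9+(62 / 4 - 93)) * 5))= 17352 / 6935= 2.50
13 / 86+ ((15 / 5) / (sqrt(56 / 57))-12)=-1019 / 86+ 3 * sqrt(798) / 28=-8.82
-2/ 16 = -1/ 8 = -0.12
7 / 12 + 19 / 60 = 9 / 10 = 0.90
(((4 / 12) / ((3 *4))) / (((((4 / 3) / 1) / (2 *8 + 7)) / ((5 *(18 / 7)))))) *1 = 345 / 56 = 6.16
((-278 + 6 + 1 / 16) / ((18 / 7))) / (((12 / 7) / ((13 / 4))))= -2771587 / 13824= -200.49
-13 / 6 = -2.17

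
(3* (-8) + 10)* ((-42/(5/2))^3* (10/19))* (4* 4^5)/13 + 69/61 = 4146538643547/376675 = 11008266.13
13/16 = 0.81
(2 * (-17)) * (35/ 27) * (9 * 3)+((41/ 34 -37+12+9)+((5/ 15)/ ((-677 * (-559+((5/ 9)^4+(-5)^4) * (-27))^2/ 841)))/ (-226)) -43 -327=-36768387187053074534308/ 23348059771768659173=-1574.79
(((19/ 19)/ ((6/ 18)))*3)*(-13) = -117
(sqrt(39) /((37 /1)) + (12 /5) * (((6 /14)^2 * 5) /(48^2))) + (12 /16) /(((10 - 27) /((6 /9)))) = -1517 /53312 + sqrt(39) /37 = 0.14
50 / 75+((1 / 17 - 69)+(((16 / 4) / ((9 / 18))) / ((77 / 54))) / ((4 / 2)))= -257098 / 3927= -65.47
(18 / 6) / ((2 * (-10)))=-3 / 20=-0.15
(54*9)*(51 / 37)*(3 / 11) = 74358 / 407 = 182.70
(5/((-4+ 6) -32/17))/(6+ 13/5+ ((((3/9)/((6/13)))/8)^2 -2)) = 4406400/685133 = 6.43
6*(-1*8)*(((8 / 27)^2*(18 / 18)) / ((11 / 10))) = -10240 / 2673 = -3.83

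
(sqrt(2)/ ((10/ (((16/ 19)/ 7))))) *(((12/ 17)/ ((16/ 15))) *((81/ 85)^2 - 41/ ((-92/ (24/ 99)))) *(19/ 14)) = 16716747 *sqrt(2)/ 1522661525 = 0.02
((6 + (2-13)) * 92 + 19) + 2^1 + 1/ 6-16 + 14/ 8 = -5437/ 12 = -453.08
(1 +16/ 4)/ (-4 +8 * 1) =5/ 4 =1.25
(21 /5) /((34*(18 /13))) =91 /1020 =0.09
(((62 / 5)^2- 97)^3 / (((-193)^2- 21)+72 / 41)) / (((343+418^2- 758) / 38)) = 741930780987 / 692887353593750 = 0.00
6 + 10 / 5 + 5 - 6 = 7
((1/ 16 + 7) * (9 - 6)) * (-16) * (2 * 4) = -2712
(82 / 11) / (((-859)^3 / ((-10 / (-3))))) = -0.00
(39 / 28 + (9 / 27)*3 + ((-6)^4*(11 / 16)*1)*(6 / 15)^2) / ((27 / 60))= 101467 / 315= 322.12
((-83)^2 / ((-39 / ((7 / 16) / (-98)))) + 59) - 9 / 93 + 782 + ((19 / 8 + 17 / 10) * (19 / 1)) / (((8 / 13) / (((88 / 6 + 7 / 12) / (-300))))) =301615424953 / 361088000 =835.30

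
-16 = -16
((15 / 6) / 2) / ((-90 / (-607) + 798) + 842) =607 / 796456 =0.00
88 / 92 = 22 / 23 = 0.96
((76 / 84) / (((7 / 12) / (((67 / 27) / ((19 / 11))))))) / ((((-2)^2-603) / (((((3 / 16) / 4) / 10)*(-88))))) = 8107 / 5283180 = 0.00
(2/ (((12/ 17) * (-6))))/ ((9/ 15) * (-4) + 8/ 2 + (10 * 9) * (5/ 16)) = -170/ 10701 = -0.02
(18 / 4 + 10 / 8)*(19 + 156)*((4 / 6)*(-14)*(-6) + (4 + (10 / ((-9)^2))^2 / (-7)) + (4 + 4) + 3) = 1874912275 / 26244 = 71441.56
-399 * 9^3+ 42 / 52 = -7562625 / 26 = -290870.19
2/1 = 2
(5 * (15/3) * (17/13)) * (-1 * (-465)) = 197625/13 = 15201.92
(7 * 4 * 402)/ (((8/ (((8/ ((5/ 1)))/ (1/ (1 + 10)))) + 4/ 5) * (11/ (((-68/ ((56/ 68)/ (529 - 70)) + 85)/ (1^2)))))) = -30844120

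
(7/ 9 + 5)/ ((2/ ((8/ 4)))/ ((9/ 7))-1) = -26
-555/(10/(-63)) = 3496.50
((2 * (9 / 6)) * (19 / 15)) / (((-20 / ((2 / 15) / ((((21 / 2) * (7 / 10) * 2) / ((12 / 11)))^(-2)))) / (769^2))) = -3264252992539 / 1200000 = -2720210.83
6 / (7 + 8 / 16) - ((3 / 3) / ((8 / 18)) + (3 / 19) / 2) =-581 / 380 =-1.53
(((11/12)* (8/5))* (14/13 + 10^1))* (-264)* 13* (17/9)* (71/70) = -18694016/175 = -106822.95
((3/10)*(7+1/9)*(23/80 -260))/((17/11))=-457094/1275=-358.51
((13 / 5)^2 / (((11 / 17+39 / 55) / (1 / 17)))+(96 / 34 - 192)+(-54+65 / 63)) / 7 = -34.55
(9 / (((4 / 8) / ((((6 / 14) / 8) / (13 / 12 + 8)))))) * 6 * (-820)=-398520 / 763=-522.31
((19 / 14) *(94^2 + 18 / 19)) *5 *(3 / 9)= 59965 / 3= 19988.33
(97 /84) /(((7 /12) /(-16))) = -1552 /49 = -31.67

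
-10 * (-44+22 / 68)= 7425 / 17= 436.76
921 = 921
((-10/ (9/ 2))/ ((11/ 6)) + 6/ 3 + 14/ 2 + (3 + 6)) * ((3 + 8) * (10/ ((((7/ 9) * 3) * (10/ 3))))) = 1662/ 7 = 237.43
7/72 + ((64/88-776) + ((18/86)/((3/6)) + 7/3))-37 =-27565729/34056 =-809.42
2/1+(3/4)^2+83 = 1369/16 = 85.56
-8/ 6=-4/ 3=-1.33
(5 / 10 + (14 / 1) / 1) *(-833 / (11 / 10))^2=1006139050 / 121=8315198.76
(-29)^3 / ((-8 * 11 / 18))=4988.66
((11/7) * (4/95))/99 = 4/5985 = 0.00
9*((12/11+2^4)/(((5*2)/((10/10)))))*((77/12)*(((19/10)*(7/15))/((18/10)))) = 48.62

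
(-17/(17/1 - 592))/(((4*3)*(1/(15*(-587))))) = -9979/460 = -21.69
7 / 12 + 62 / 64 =149 / 96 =1.55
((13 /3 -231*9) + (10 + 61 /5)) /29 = -30787 /435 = -70.77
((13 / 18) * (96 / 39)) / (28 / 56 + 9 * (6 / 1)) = 32 / 981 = 0.03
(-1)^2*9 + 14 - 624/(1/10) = -6217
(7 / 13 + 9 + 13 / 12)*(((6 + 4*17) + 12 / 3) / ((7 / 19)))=2248.79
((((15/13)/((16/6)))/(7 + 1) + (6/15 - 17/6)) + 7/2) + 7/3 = 3.45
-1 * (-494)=494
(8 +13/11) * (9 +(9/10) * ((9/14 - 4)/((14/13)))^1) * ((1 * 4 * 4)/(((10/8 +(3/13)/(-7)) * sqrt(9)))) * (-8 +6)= -85019376/170555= -498.49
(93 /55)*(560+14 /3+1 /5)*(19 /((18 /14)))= 34934179 /2475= 14114.82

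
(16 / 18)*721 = 5768 / 9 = 640.89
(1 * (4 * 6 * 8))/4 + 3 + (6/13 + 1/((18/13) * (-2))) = 23915/468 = 51.10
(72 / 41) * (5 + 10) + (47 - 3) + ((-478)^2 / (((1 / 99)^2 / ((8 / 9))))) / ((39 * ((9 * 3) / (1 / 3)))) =9069085276 / 14391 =630191.46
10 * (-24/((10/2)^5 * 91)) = -0.00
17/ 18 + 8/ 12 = 29/ 18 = 1.61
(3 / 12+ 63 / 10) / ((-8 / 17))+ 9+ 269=42253 / 160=264.08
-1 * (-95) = 95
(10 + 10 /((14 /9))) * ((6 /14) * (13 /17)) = 4485 /833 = 5.38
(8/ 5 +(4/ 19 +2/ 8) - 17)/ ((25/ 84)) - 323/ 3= -1124776/ 7125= -157.86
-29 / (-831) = 29 / 831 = 0.03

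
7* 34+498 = 736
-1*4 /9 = -4 /9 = -0.44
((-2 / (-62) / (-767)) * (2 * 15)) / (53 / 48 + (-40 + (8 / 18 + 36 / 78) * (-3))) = 1440 / 47493643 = 0.00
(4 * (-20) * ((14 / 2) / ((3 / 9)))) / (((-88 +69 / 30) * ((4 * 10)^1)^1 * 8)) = 105 / 1714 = 0.06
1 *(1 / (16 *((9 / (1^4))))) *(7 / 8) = 7 / 1152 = 0.01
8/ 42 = 4/ 21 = 0.19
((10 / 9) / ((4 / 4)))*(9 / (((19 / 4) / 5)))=200 / 19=10.53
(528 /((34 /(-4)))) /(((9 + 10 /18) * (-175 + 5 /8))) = 4224 /113305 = 0.04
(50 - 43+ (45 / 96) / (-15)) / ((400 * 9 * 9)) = 223 / 1036800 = 0.00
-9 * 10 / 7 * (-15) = 1350 / 7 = 192.86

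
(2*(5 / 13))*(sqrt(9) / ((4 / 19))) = 285 / 26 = 10.96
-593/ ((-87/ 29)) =593/ 3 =197.67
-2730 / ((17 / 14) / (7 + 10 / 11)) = -3325140 / 187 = -17781.50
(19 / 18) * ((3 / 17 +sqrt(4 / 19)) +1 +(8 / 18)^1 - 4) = -3458 / 1377 +sqrt(19) / 9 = -2.03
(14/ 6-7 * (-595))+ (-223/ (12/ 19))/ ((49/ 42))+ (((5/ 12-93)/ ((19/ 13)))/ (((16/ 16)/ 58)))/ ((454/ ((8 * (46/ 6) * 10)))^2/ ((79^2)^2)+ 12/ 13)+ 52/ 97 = -3522946591178949839789/ 30622447456810616358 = -115.04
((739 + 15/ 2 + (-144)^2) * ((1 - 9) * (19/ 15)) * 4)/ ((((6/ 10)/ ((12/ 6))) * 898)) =-13061360/ 4041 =-3232.21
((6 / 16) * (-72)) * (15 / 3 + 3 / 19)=-2646 / 19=-139.26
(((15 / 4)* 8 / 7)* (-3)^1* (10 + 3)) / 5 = -234 / 7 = -33.43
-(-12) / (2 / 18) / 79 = 108 / 79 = 1.37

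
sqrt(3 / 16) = sqrt(3) / 4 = 0.43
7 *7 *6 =294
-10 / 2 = -5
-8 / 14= -4 / 7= -0.57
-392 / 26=-196 / 13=-15.08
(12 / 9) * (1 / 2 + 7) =10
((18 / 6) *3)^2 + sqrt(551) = sqrt(551) + 81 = 104.47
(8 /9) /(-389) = -8 /3501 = -0.00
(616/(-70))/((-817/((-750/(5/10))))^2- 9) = 19800000/19582511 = 1.01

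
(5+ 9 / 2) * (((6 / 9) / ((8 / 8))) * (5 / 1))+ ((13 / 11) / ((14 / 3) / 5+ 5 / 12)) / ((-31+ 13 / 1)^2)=761870 / 24057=31.67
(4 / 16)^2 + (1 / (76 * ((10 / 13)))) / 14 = 339 / 5320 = 0.06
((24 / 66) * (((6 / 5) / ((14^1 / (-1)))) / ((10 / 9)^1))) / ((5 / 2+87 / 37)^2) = -0.00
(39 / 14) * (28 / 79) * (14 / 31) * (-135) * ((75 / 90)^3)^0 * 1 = -147420 / 2449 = -60.20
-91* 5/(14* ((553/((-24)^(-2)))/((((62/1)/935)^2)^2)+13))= -60028865/30430148488496546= -0.00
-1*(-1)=1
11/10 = 1.10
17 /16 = 1.06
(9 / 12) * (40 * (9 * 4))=1080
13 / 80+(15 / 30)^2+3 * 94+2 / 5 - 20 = 262.81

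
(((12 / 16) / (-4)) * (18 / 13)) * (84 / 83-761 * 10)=8525871 / 4316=1975.41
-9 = -9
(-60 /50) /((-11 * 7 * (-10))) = -0.00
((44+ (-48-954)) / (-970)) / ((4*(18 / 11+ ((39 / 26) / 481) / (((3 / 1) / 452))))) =2534389 / 21619360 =0.12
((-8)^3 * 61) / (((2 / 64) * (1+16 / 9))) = -8994816 / 25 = -359792.64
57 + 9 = 66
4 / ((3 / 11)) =14.67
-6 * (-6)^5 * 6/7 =279936/7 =39990.86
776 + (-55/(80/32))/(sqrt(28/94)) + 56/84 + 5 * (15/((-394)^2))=736.36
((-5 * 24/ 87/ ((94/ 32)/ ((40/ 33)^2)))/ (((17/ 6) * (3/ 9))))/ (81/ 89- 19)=18227200/ 451394251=0.04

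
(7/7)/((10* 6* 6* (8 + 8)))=1/5760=0.00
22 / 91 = 0.24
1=1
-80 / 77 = -1.04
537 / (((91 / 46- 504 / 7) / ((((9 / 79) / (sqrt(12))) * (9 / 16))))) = -333477 * sqrt(3) / 4071344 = -0.14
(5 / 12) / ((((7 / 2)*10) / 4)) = 1 / 21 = 0.05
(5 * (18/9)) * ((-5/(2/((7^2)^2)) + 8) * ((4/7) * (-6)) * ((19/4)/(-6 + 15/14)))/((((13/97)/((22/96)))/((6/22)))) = -92373.44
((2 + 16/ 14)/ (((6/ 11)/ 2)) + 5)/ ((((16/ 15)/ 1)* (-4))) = -1735/ 448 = -3.87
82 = 82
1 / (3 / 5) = 5 / 3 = 1.67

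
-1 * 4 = -4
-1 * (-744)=744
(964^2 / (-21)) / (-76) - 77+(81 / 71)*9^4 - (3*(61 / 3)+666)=205763447 / 28329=7263.35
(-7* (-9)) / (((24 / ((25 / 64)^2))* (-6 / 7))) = -30625 / 65536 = -0.47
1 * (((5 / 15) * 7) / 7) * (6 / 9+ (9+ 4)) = 41 / 9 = 4.56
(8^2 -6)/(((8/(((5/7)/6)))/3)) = 145/56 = 2.59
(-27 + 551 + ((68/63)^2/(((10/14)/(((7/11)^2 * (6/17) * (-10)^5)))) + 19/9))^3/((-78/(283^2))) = 33037933882250922577394598875/2719831542714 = 12147051522640929.72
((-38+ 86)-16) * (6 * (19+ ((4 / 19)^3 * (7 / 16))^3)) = 1177164725712576 / 322687697779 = 3648.00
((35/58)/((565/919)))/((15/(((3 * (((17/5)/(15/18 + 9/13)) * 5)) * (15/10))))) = 107523/32770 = 3.28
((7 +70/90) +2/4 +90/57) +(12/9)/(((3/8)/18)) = 25259/342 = 73.86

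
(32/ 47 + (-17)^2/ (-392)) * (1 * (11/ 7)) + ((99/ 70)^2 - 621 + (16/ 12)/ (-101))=-604820551501/ 976932600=-619.10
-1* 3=-3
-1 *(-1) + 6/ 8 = 7/ 4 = 1.75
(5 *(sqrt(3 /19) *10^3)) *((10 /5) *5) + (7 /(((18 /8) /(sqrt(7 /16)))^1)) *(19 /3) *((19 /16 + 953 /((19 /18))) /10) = 384755 *sqrt(7) /864 + 50000 *sqrt(57) /19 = 21046.19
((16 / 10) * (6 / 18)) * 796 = 6368 / 15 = 424.53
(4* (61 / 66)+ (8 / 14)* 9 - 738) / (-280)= 42109 / 16170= 2.60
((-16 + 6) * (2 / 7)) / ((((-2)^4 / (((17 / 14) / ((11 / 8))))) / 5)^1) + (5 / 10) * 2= 114 / 539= 0.21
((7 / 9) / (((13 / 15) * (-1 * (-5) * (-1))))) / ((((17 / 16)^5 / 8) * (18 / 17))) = -29360128 / 29315871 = -1.00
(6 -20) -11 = -25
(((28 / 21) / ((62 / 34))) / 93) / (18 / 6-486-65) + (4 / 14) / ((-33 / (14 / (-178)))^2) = -14450299 / 1135669200633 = -0.00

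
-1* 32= -32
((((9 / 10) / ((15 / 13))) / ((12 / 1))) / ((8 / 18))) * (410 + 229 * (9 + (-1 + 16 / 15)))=727233 / 2000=363.62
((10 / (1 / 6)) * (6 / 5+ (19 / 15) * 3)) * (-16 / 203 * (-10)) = 48000 / 203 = 236.45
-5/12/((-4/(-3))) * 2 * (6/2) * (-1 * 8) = 15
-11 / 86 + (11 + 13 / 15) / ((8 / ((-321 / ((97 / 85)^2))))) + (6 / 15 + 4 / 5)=-2949882927 / 8091740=-364.55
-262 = -262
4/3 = 1.33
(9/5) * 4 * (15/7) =108/7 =15.43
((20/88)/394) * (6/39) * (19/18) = 95/1014156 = 0.00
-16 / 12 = -4 / 3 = -1.33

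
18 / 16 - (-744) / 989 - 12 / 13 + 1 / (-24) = 140789 / 154284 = 0.91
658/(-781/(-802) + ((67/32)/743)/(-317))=1988695635136/2943168509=675.70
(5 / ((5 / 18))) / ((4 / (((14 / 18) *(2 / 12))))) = 0.58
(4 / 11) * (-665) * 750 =-1995000 / 11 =-181363.64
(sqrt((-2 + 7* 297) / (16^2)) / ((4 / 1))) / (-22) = -sqrt(2077) / 1408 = -0.03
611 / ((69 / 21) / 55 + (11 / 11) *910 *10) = 235235 / 3503523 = 0.07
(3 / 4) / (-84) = -0.01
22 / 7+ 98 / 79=2424 / 553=4.38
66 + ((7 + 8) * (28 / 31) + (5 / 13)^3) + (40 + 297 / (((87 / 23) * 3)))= 287925966 / 1975103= 145.78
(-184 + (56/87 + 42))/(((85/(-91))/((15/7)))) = 159874/493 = 324.29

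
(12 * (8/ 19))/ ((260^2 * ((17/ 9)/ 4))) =0.00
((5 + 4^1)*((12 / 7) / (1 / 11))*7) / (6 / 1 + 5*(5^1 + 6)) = 1188 / 61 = 19.48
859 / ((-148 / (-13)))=11167 / 148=75.45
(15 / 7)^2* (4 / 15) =60 / 49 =1.22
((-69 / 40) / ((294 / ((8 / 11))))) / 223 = -23 / 1201970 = -0.00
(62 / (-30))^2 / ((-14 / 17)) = -16337 / 3150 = -5.19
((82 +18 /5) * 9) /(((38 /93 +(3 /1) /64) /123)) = 2820033792 /13555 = 208043.81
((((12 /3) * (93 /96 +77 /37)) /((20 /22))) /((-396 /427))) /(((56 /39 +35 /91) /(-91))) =1824064151 /2521920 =723.28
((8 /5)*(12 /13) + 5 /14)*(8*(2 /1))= 13352 /455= 29.35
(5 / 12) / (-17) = -5 / 204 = -0.02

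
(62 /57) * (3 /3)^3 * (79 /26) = 2449 /741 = 3.30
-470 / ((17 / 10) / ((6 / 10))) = -2820 / 17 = -165.88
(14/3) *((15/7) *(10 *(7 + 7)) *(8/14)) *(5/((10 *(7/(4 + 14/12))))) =6200/21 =295.24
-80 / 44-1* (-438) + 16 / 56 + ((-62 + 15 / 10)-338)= 5847 / 154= 37.97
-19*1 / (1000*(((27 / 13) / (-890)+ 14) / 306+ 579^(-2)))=-41761083117 / 100549677950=-0.42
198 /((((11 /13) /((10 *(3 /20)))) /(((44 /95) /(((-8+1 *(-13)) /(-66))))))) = 339768 /665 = 510.93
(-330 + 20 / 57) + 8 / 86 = -807742 / 2451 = -329.56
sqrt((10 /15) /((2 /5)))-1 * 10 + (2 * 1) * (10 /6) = -20 /3 + sqrt(15) /3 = -5.38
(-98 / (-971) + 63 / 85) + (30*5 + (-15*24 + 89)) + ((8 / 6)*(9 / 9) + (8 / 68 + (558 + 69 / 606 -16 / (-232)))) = 637446663667 / 1450470090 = 439.48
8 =8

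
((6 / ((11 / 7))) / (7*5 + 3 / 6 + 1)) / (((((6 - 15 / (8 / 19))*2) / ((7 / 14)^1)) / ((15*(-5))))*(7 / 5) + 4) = 21000 / 1247059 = 0.02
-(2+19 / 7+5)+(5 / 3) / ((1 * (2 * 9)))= -3637 / 378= -9.62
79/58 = 1.36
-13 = -13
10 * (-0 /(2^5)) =0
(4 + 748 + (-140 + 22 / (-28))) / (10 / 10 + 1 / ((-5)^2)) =213925 / 364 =587.71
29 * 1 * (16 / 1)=464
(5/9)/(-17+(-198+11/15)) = -25/9642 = -0.00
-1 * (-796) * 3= 2388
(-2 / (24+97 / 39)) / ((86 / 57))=-2223 / 44419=-0.05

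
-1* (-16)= 16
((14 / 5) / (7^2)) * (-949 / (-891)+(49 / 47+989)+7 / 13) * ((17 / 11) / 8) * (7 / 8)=4588751639 / 479072880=9.58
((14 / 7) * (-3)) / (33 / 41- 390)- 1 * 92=-489266 / 5319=-91.98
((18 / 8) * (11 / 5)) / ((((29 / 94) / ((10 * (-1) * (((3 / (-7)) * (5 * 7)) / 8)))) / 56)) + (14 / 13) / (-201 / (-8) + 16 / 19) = 25068820427 / 1488019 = 16847.11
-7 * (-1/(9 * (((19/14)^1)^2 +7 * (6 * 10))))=0.00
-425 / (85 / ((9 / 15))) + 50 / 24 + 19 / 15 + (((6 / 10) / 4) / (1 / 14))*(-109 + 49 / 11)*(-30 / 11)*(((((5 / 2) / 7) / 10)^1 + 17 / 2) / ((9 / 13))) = 17866097 / 2420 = 7382.68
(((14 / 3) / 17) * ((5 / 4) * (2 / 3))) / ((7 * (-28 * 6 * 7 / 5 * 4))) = -25 / 719712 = -0.00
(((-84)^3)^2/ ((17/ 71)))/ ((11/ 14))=349190243426304/ 187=1867327504953.50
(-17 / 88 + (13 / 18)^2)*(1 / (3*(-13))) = -2341 / 277992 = -0.01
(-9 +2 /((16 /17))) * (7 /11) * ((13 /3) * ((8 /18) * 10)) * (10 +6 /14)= -878.70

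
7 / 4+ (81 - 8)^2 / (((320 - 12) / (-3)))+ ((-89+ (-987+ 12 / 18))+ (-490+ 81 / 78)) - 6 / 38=-184249447 / 114114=-1614.61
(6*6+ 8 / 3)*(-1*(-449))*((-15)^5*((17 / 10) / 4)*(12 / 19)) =-3538799407.89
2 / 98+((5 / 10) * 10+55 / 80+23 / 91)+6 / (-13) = 56047 / 10192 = 5.50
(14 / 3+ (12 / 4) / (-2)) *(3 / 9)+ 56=1027 / 18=57.06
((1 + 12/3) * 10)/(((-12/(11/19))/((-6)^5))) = 356400/19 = 18757.89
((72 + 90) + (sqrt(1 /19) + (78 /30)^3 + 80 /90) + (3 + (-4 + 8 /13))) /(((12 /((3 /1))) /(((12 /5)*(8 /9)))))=8*sqrt(19) /285 + 21069392 /219375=96.17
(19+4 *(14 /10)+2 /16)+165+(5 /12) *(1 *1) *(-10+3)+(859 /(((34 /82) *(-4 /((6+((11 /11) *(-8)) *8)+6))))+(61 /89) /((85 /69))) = 4923823897 /181560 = 27119.54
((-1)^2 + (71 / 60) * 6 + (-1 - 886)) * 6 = -26367 / 5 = -5273.40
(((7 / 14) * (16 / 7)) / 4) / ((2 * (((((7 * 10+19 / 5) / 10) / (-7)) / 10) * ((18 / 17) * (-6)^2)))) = -2125 / 59778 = -0.04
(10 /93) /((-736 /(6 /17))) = -5 /96968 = -0.00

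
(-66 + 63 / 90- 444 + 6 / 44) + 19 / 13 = -363007 / 715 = -507.70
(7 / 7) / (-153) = -1 / 153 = -0.01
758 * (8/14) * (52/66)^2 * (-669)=-179877.19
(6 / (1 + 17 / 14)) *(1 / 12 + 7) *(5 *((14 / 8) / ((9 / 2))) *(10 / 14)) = 14875 / 558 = 26.66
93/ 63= 31/ 21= 1.48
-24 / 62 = -0.39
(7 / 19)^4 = 2401 / 130321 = 0.02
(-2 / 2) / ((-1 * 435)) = 1 / 435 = 0.00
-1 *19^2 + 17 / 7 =-2510 / 7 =-358.57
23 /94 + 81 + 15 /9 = 23381 /282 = 82.91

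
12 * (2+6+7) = 180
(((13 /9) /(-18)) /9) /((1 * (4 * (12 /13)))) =-169 /69984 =-0.00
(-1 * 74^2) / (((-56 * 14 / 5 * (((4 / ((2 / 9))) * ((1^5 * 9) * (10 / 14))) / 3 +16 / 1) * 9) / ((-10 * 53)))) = -1813925 / 48132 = -37.69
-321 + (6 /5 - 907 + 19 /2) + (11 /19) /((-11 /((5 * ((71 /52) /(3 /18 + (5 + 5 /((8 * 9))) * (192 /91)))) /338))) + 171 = -132841336547 /126962940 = -1046.30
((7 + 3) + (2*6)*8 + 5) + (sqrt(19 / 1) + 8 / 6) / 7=sqrt(19) / 7 + 2335 / 21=111.81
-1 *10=-10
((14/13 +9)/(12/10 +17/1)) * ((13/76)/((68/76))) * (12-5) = 655/884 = 0.74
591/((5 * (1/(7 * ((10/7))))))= 1182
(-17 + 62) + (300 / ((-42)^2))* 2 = 6665 / 147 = 45.34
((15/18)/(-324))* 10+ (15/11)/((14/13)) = 92845/74844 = 1.24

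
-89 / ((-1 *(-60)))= -89 / 60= -1.48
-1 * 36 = -36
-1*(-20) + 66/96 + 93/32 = 755/32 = 23.59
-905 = -905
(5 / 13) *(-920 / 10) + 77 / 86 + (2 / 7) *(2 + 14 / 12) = -788497 / 23478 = -33.58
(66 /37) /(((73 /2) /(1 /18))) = 22 /8103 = 0.00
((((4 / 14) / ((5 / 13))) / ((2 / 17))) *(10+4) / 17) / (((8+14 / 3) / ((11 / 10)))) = 0.45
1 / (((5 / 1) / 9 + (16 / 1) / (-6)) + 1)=-9 / 10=-0.90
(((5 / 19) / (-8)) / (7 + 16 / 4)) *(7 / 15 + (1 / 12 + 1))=-31 / 6688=-0.00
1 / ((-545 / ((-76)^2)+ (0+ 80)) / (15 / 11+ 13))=0.18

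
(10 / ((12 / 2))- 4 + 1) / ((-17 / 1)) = 4 / 51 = 0.08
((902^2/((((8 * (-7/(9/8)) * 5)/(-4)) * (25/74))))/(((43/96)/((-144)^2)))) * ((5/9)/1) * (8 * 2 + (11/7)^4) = 397432811893911552/18067525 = 21997081055.31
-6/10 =-3/5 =-0.60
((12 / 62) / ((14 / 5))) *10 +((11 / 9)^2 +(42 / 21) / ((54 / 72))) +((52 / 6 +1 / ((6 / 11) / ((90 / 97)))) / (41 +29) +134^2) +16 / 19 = 17961.84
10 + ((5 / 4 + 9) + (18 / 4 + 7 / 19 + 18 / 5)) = 10913 / 380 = 28.72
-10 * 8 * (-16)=1280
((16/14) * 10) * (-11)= -880/7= -125.71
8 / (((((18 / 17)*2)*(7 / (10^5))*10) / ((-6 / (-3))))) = 10793.65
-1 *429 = -429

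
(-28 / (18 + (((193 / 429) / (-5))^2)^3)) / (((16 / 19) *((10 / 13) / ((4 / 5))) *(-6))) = 118179978886304960625 / 369098846037299911684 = 0.32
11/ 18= 0.61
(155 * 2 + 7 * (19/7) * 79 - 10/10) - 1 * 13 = 1797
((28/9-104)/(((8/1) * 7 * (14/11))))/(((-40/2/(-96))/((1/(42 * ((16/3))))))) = -0.03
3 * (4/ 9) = 4/ 3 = 1.33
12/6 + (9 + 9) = 20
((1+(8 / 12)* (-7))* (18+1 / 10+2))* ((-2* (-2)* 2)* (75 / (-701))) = 63.08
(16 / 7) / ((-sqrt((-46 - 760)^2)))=-8 / 2821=-0.00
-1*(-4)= 4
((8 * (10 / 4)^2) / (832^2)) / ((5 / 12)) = 15 / 86528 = 0.00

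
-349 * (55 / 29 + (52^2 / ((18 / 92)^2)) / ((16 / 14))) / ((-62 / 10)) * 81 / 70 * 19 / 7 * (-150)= -1639178492.17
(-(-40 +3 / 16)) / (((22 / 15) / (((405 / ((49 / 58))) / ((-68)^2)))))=2.81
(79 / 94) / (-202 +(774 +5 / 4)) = 158 / 107771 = 0.00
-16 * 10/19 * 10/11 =-1600/209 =-7.66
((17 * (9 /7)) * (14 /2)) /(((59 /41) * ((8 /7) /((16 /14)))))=6273 /59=106.32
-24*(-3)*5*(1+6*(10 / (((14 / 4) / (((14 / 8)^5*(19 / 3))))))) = 10270035 / 16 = 641877.19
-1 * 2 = -2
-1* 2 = -2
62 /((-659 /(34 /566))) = -1054 /186497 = -0.01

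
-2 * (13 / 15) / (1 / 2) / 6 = -26 / 45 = -0.58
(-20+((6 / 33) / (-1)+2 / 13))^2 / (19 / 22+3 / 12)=360.19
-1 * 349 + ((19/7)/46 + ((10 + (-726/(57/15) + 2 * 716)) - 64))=838.01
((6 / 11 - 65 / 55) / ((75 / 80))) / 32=-7 / 330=-0.02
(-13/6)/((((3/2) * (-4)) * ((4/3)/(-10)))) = -65/24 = -2.71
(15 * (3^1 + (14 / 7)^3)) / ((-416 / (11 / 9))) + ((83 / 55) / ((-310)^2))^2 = -1056349293290783 / 2179047799500000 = -0.48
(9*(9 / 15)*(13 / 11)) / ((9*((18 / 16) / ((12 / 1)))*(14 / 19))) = 3952 / 385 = 10.26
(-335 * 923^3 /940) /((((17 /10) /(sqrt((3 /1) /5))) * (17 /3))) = -22533107.76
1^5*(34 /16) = 17 /8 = 2.12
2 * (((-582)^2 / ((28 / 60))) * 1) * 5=50808600 / 7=7258371.43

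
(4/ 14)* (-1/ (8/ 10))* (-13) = 65/ 14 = 4.64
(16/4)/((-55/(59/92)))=-59/1265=-0.05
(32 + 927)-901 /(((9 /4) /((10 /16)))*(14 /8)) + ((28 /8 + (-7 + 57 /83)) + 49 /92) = 391446707 /481068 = 813.70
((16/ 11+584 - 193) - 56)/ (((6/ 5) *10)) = 3701/ 132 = 28.04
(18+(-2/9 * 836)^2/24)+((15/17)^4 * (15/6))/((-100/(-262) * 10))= 236476999921/162364824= 1456.45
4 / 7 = 0.57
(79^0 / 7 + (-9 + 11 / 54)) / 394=-3271 / 148932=-0.02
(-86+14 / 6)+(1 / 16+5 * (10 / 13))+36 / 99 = -544963 / 6864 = -79.39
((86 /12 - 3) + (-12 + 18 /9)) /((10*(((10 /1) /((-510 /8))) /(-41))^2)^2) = -44605962666909 /163840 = -272253190.11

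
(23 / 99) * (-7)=-161 / 99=-1.63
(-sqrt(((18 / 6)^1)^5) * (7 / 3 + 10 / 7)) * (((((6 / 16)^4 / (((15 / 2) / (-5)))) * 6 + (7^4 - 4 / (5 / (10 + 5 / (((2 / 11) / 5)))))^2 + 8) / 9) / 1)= -60233970359 * sqrt(3) / 3072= -33961034.18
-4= -4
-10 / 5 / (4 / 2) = -1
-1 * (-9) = 9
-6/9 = -2/3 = -0.67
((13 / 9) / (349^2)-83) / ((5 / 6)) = -99.60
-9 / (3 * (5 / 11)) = -33 / 5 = -6.60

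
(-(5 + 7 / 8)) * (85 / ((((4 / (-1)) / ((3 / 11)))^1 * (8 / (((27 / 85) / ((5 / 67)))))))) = 255069 / 14080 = 18.12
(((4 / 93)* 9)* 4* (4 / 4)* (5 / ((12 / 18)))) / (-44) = -90 / 341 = -0.26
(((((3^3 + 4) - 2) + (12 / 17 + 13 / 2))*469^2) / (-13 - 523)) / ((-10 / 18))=36372357 / 1360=26744.38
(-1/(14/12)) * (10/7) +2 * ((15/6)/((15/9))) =87/49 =1.78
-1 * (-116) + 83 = 199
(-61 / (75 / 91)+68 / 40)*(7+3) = -10847 / 15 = -723.13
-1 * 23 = -23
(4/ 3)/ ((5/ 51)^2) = 3468/ 25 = 138.72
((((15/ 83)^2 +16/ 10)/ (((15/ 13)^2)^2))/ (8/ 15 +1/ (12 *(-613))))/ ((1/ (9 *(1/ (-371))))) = -3938365514564/ 93979062016875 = -0.04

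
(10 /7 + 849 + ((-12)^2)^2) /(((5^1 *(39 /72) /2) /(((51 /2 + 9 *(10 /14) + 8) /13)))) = 31188072 /637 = 48960.87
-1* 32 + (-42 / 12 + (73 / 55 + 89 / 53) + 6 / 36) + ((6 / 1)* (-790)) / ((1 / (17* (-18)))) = 12683815102 / 8745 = 1450407.67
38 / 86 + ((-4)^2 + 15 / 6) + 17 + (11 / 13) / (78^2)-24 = 40614215 / 3400956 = 11.94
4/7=0.57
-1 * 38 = -38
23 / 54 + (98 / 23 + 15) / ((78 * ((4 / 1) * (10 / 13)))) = 25147 / 49680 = 0.51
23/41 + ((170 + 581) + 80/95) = 586122/779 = 752.40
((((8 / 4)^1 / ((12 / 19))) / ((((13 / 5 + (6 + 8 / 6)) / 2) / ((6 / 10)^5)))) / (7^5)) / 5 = 4617 / 7825759375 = 0.00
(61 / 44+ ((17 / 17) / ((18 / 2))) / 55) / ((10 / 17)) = 46733 / 19800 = 2.36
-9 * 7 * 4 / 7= -36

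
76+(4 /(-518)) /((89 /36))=1751804 /23051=76.00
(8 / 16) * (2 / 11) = 1 / 11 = 0.09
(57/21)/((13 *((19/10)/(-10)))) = -100/91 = -1.10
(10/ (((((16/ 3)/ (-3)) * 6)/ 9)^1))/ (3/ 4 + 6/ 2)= -9/ 4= -2.25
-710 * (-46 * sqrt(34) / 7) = 32660 * sqrt(34) / 7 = 27205.56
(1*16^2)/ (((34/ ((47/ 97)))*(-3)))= -6016/ 4947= -1.22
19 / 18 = 1.06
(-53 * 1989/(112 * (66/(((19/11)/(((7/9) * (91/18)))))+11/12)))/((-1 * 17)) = 0.37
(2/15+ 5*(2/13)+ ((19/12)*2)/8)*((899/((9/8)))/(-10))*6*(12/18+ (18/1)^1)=-11620.71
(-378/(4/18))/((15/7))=-3969/5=-793.80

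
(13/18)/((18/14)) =0.56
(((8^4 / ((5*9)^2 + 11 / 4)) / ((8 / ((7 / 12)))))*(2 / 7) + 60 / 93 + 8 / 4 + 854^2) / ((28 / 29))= 7977056971711 / 10560522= 755365.78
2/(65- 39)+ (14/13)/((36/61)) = 1.90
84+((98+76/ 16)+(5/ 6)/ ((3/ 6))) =2261/ 12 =188.42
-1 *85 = -85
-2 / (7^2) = -2 / 49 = -0.04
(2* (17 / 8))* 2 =17 / 2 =8.50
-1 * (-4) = 4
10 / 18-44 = -391 / 9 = -43.44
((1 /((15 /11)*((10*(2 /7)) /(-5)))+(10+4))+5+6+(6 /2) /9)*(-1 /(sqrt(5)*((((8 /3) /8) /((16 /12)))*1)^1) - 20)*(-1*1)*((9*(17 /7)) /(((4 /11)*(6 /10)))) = 269841*sqrt(5) /140+1349205 /28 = 52495.77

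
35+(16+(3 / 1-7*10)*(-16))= 1123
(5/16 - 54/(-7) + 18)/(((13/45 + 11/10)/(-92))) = -120681/70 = -1724.01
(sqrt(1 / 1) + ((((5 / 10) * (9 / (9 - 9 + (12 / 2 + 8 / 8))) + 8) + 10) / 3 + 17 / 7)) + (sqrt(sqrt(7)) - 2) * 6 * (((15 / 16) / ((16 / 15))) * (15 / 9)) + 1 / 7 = -3491 / 448 + 1125 * 7^(1 / 4) / 128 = 6.50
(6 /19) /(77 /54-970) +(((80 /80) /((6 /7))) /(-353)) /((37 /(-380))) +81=3155317824529 /38938380531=81.03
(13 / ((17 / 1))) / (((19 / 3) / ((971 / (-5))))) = -37869 / 1615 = -23.45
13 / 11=1.18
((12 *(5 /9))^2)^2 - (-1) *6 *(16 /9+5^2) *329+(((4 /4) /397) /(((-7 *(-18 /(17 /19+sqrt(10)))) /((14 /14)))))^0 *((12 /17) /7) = 528552086 /9639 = 54834.74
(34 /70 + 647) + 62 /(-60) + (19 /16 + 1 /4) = 647.89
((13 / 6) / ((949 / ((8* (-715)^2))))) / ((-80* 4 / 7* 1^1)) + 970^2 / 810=90572815 / 94608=957.35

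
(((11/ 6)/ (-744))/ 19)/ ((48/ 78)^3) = -24167/ 43425792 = -0.00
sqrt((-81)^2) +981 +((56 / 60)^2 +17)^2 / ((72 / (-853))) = -2721.73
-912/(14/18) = -8208/7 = -1172.57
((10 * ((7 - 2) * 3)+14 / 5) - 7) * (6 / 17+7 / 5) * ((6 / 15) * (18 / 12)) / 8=325863 / 17000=19.17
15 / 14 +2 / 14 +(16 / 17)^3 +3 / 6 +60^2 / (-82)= -58311052 / 1410031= -41.35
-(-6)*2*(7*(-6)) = -504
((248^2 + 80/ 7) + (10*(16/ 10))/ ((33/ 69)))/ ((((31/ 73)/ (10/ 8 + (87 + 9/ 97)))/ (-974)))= -12471290011.41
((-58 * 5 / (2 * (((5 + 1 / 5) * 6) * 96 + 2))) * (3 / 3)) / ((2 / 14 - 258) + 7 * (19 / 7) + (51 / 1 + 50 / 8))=2030 / 7620381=0.00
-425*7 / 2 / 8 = -2975 / 16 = -185.94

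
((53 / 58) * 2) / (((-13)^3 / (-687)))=36411 / 63713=0.57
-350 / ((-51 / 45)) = 5250 / 17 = 308.82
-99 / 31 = -3.19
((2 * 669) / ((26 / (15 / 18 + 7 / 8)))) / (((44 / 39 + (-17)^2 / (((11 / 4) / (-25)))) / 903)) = -272452257 / 9012928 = -30.23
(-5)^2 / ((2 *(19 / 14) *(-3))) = -3.07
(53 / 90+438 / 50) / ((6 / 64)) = 99.72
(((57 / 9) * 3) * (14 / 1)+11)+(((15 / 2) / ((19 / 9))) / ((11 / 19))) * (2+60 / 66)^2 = 437807 / 1331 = 328.93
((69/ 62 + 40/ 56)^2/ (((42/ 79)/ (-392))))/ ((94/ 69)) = -1142618633/ 632338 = -1806.97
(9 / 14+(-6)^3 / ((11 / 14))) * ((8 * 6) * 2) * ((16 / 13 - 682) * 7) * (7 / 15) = 644081760 / 11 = 58552887.27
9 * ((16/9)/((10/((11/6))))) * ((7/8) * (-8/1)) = -308/15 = -20.53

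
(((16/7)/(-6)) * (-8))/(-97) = -64/2037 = -0.03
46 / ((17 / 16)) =736 / 17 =43.29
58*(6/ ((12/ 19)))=551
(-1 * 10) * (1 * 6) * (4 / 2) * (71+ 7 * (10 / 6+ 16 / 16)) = -10760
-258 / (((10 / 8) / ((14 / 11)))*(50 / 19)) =-137256 / 1375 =-99.82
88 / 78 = 44 / 39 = 1.13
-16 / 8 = -2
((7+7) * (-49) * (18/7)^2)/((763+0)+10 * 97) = -4536/1733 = -2.62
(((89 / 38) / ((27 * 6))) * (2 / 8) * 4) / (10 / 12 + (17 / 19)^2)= 1691 / 191106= 0.01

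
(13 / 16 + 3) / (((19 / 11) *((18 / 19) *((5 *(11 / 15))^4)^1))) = 549 / 42592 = 0.01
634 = 634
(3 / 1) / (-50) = -3 / 50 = -0.06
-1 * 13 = -13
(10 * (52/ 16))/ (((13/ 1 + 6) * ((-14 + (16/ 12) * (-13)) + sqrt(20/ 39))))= -119145/ 2181352- 195 * sqrt(195)/ 2181352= -0.06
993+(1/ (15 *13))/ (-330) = 63899549/ 64350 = 993.00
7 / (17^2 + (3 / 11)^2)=847 / 34978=0.02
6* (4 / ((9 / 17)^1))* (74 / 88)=38.12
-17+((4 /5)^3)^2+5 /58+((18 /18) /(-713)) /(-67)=-720890092197 /43292468750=-16.65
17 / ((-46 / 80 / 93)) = -63240 / 23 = -2749.57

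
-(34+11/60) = -2051/60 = -34.18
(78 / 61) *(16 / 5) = 1248 / 305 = 4.09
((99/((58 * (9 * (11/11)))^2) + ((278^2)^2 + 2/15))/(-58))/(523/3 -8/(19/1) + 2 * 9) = -536597.23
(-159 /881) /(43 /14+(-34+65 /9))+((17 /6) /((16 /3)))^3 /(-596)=378329780341 /51393397129216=0.01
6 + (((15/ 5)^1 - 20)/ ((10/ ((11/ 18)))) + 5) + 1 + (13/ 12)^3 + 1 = 114329/ 8640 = 13.23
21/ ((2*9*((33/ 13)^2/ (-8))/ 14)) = -20.28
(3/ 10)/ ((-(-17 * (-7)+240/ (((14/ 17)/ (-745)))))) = 21/ 15189670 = 0.00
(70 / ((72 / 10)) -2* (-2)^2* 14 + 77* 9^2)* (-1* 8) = -441700 / 9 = -49077.78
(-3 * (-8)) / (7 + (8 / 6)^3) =648 / 253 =2.56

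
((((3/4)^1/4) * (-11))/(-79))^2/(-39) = -363/20770048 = -0.00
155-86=69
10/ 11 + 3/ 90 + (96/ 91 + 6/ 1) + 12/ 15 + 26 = 208993/ 6006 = 34.80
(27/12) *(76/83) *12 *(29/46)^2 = 431433/43907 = 9.83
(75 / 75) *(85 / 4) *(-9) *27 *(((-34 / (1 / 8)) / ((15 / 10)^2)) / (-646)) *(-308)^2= -1741703040 / 19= -91668581.05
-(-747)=747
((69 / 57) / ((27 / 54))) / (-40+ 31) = -46 / 171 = -0.27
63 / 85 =0.74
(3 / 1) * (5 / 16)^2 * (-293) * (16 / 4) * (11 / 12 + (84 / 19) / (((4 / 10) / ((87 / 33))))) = -552151175 / 53504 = -10319.81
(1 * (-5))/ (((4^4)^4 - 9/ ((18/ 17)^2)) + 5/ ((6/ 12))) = -180/ 154618822727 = -0.00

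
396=396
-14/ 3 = -4.67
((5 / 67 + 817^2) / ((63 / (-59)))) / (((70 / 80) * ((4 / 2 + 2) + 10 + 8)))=-502587488 / 15477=-32473.19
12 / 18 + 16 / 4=14 / 3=4.67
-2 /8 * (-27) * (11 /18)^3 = 1331 /864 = 1.54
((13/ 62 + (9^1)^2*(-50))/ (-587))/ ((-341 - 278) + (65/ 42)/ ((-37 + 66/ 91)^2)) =-8207984565861/ 736430756088143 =-0.01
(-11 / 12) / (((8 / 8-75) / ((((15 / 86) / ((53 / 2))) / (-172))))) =-55 / 116028448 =-0.00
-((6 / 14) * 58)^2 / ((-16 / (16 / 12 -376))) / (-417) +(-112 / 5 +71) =2836678 / 34055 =83.30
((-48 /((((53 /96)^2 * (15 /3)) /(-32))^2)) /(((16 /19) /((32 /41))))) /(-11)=158638912045056 /88965173275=1783.16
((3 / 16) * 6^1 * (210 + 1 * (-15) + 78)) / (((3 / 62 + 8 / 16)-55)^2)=2361177 / 22794752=0.10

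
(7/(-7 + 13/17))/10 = -119/1060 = -0.11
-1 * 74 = -74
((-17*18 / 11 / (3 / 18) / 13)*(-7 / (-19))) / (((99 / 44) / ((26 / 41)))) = -11424 / 8569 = -1.33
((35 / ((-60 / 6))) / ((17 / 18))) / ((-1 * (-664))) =-63 / 11288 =-0.01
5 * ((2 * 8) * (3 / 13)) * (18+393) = 98640 / 13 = 7587.69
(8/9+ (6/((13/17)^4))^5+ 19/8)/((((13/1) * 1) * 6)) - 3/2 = 21317.85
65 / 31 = 2.10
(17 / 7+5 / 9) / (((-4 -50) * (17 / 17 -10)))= 94 / 15309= 0.01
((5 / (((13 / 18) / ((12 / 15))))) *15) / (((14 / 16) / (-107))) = -924480 / 91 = -10159.12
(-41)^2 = 1681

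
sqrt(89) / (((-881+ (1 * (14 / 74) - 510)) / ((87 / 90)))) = -1073 * sqrt(89) / 1543800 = -0.01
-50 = -50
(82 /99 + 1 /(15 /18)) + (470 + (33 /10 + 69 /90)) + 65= 267842 /495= 541.09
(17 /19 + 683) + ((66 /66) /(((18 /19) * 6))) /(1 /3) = 684.42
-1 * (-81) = 81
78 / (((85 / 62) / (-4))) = -19344 / 85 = -227.58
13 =13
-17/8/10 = -17/80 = -0.21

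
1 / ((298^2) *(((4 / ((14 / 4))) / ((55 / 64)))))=385 / 45467648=0.00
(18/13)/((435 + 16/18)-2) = 162/50765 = 0.00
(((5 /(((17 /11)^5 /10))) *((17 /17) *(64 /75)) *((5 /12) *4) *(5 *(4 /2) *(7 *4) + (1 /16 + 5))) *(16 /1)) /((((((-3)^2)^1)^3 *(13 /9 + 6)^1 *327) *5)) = 0.00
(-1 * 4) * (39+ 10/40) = -157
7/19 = 0.37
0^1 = 0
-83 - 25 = -108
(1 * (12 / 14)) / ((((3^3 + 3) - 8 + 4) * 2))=3 / 182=0.02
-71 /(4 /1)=-71 /4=-17.75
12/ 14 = 6/ 7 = 0.86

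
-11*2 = -22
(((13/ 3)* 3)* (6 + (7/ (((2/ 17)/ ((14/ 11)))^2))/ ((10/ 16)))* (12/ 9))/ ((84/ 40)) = 82851184/ 7623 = 10868.58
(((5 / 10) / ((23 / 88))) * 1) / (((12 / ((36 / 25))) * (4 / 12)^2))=1188 / 575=2.07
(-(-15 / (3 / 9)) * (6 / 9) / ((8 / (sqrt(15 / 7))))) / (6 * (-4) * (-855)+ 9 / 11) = 55 * sqrt(105) / 2106804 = 0.00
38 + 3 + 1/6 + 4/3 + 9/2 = 47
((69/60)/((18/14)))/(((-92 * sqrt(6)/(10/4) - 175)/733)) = -103261375/20249604 + 5428598 * sqrt(6)/5062401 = -2.47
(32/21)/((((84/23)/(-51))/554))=-1732912/147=-11788.52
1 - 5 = -4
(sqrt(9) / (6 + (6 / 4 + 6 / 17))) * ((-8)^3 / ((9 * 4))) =-4352 / 801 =-5.43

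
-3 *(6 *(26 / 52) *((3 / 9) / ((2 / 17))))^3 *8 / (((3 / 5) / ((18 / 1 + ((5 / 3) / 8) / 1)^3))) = -148295288.84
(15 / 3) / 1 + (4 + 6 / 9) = 29 / 3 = 9.67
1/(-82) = -1/82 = -0.01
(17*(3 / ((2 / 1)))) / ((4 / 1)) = 51 / 8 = 6.38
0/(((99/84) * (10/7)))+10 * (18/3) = 60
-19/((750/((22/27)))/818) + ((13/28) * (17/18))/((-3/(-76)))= -818843/141750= -5.78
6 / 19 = 0.32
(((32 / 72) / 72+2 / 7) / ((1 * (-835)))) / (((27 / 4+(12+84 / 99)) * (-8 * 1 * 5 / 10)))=3641 / 816534810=0.00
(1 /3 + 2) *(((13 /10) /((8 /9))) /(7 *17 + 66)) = 273 /14800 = 0.02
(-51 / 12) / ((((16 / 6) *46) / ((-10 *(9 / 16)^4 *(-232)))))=-48518595 / 6029312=-8.05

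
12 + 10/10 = 13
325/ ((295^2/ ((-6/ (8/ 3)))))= -117/ 13924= -0.01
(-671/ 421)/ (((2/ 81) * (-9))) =6039/ 842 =7.17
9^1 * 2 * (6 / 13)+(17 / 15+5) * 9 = 4128 / 65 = 63.51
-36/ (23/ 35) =-1260/ 23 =-54.78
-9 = -9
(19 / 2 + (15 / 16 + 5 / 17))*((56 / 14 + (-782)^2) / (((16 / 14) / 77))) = 120267759381 / 272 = 442160880.08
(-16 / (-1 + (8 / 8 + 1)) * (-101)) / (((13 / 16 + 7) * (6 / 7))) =241.32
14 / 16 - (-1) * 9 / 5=107 / 40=2.68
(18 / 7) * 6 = 108 / 7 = 15.43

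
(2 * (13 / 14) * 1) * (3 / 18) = 13 / 42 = 0.31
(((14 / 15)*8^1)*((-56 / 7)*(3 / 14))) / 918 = -32 / 2295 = -0.01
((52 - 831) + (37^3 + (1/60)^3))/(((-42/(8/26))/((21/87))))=-10772784001/122148000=-88.19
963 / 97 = 9.93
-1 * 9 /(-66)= 3 /22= 0.14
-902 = -902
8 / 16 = 1 / 2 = 0.50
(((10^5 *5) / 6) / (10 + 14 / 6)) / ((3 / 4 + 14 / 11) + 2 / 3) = 6600000 / 2627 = 2512.37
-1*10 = -10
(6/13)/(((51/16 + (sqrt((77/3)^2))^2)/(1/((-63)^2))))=0.00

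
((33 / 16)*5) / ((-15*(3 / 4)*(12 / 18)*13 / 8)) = -11 / 13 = -0.85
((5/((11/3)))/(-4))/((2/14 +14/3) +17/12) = -315/5753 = -0.05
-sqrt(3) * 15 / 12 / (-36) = 5 * sqrt(3) / 144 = 0.06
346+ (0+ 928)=1274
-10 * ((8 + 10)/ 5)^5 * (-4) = 15116544/ 625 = 24186.47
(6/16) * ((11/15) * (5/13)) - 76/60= -1811/1560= -1.16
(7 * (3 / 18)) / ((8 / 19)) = 133 / 48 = 2.77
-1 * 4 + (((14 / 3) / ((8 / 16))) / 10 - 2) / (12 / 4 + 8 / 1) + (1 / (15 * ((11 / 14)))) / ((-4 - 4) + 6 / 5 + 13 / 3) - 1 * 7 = -67957 / 6105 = -11.13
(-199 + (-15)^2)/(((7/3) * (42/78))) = 1014/49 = 20.69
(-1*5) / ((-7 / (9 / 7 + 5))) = 4.49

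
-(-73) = 73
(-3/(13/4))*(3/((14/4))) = -72/91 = -0.79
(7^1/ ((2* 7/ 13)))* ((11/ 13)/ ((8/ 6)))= 33/ 8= 4.12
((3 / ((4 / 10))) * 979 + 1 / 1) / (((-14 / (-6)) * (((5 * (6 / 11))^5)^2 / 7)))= 380942955114887 / 393660000000000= 0.97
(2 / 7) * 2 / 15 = 4 / 105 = 0.04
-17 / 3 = -5.67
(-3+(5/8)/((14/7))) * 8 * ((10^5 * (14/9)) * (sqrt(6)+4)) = -120400000/9 - 30100000 * sqrt(6)/9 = -21569960.14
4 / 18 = 0.22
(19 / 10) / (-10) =-19 / 100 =-0.19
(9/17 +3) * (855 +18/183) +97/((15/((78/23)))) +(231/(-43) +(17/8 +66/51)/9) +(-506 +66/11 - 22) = 309269512583/123071160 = 2512.93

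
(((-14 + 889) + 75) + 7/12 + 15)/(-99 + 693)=11587/7128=1.63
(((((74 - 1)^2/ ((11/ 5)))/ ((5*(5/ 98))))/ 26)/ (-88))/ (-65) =261121/ 4089800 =0.06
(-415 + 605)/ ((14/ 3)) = 285/ 7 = 40.71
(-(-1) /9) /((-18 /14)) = -7 /81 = -0.09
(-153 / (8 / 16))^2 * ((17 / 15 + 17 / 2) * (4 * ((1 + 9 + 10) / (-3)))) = -24054048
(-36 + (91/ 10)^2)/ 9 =4681/ 900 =5.20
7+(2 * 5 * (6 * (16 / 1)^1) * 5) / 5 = 967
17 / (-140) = -17 / 140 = -0.12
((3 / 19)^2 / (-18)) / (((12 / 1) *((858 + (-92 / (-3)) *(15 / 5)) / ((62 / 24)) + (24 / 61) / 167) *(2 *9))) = -315797 / 18111102501888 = -0.00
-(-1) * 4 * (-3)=-12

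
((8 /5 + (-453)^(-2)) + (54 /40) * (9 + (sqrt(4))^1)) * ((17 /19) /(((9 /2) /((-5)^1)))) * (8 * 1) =-4590937108 /35090739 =-130.83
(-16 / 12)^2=1.78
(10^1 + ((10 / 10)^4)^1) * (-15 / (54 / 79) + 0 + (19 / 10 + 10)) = -4972 / 45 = -110.49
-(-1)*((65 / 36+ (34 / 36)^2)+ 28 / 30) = 2941 / 810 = 3.63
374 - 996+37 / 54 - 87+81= -33875 / 54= -627.31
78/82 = 39/41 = 0.95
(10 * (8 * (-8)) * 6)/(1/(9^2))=-311040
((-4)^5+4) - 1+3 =-1018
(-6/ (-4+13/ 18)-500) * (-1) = 29392/ 59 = 498.17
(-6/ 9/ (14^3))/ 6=-1/ 24696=-0.00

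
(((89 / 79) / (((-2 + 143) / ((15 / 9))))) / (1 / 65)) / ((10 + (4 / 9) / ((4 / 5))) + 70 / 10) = 28925 / 586654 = 0.05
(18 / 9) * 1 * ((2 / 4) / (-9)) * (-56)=56 / 9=6.22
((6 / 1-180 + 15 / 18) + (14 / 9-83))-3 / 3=-4601 / 18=-255.61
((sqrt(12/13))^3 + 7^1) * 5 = 120 * sqrt(39)/169 + 35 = 39.43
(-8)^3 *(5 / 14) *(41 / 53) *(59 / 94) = -1548160 / 17437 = -88.79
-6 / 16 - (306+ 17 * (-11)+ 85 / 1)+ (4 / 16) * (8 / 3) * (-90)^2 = 41565 / 8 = 5195.62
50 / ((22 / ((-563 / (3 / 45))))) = -19193.18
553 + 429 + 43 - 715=310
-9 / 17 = -0.53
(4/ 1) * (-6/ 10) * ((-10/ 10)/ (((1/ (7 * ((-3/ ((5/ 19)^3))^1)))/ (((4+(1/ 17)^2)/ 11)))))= -1999837476/ 1986875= -1006.52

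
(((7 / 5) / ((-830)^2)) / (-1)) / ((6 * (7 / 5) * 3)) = -1 / 12400200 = -0.00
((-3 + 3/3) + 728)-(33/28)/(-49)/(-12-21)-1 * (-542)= 1739695/1372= 1268.00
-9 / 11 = -0.82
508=508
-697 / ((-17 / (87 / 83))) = 3567 / 83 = 42.98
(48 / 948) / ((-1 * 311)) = -4 / 24569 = -0.00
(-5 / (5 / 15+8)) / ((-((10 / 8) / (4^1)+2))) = 0.26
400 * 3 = 1200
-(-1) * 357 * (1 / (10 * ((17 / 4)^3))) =672 / 1445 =0.47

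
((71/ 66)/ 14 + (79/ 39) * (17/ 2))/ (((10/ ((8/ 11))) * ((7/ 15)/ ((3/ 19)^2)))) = 1869705/ 27824797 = 0.07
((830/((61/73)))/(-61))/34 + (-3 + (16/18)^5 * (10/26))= -3.27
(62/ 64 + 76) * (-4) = -2463/ 8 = -307.88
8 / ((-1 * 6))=-4 / 3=-1.33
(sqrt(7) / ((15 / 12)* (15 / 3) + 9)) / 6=2* sqrt(7) / 183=0.03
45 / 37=1.22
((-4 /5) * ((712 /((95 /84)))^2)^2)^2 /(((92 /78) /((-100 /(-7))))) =29187089034705494287227111313251105767424 /152586699196484375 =191282000255615792686180.30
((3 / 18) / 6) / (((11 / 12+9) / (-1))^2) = 4 / 14161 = 0.00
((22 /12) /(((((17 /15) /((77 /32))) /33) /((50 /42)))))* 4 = 166375 /272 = 611.67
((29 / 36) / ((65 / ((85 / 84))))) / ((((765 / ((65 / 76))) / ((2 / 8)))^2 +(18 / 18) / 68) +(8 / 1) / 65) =544765 / 556071639639012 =0.00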